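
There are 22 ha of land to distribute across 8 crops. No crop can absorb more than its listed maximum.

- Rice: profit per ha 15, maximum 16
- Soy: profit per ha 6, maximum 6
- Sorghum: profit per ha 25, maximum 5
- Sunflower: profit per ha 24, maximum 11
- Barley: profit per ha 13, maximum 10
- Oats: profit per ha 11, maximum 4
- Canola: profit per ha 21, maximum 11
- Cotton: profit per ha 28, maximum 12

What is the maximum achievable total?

581

Order the crops by profit per ha: Cotton 28 > Sorghum 25 > Sunflower 24 > Canola 21 > Rice 15 > Barley 13 > Oats 11 > Soy 6.
Give Cotton 12 to hit its cap of 12 → 10 left.
Sorghum: +5 to 5 (cap) → 5 left.
Only 5 left; Sunflower takes them to reach 5.
Total = 25×5 + 24×5 + 28×12 = 581.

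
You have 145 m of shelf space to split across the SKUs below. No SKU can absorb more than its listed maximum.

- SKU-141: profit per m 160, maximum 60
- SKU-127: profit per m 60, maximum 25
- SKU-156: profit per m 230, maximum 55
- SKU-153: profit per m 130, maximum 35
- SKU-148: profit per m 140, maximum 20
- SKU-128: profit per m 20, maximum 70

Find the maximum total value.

Rank by profit per m: SKU-156 230 > SKU-141 160 > SKU-148 140 > SKU-153 130 > SKU-127 60 > SKU-128 20.
Give SKU-156 55 to hit its cap of 55 ; 90 left.
SKU-141 takes 60 to reach its cap of 60 ; 30 left.
Give SKU-148 20 to hit its cap of 20 ; 10 left.
Only 10 left; SKU-153 takes them to reach 10.
Total = 160×60 + 230×55 + 130×10 + 140×20 = 26350.

26350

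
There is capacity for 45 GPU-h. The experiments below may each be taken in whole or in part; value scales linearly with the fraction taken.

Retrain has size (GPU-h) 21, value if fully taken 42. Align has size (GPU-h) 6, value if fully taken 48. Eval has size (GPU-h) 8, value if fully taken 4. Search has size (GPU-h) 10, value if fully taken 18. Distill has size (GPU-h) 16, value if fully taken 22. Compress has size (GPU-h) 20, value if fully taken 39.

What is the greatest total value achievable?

Best value per unit of size first: Align 48/6≈8, Retrain 42/21≈2, Compress 39/20≈1.95, Search 18/10≈1.8, Distill 22/16≈1.38, Eval 4/8≈0.5.
Take all of Align (6 GPU-h, value 48) ; 39 GPU-h left.
Take all of Retrain (21 GPU-h, value 42) ; 18 GPU-h left.
18 GPU-h left: a 18/20 share of Compress gives 39×18/20 = 35.1.
Total value = 125.1.

125.1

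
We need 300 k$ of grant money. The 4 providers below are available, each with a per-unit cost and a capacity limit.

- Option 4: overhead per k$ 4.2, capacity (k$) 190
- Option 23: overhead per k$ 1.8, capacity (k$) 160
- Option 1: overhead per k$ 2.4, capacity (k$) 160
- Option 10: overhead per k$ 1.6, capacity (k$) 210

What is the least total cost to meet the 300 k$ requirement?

Fill from the cheapest provider first.
Take 210 from Option 10 at 1.6 → need 90 more.
Option 23 (1.8): take the remaining 90 → done.
Option 1, Option 4: unused.
Cost = 210×1.6 + 90×1.8 = 498.

498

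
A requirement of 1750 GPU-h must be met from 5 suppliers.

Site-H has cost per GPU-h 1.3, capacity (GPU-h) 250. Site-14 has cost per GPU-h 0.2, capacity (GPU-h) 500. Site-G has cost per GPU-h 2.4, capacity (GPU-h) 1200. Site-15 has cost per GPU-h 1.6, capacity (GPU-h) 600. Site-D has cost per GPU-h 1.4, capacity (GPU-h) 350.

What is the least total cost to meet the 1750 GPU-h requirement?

Cheapest first:
Take 500 from Site-14 at 0.2 — need 1250 more.
Site-H (1.3): use full 250 — 1000 GPU-h to go.
Site-D (1.4): use full 350 — 650 GPU-h to go.
Site-15 at 1.6: take all 600 GPU-h — 50 still needed.
Site-G at 2.4: take 50 of its 1200 — requirement met.
Cost = 500×0.2 + 250×1.3 + 350×1.4 + 600×1.6 + 50×2.4 = 1995.

1995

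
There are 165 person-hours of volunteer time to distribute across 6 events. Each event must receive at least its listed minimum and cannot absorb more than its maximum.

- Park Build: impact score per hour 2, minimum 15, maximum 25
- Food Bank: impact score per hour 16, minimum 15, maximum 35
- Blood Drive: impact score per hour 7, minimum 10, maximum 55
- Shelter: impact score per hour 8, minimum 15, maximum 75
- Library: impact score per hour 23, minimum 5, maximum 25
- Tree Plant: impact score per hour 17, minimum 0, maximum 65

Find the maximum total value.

2460

Meeting every minimum uses 15+15+10+15+5+0 = 60 person-hours, leaving 105.
Rank by impact score per hour: Library 23 > Tree Plant 17 > Food Bank 16 > Shelter 8 > Blood Drive 7 > Park Build 2.
Library: +20 to 25 (cap) ; 85 left.
Tree Plant takes 65 more to reach its cap of 65 ; 20 left.
Give Food Bank 20 more to hit its cap of 35 ; 0 left.
Total = 2×15 + 16×35 + 7×10 + 8×15 + 23×25 + 17×65 = 2460.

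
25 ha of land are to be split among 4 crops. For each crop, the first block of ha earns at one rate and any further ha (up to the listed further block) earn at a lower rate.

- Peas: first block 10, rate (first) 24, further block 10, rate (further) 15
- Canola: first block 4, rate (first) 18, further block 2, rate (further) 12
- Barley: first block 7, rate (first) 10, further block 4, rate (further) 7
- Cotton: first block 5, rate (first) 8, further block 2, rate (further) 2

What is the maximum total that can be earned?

474

Rank every tier by rate: Peas/tier1 24 > Canola/tier1 18 > Peas/tier2 15 > Canola/tier2 12 > Barley/tier1 10 > Cotton/tier1 8 > Barley/tier2 7 > Cotton/tier2 2.
Fill Peas tier1 block (10 at 24) — 15 left.
Canola tier1 at 18: fill all 4 — 11 left.
Fill Peas tier2 block (10 at 15) — 1 left.
Canola/tier2: +1 of 2 at 12; pool empty.
Total = 24×10 + 18×4 + 15×10 + 12×1 = 474.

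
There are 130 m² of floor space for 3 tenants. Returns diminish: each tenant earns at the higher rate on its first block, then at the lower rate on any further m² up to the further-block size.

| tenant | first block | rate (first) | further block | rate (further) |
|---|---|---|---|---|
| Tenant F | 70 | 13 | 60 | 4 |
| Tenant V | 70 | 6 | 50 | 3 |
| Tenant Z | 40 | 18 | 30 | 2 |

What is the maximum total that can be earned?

1750

Rank every tier by rate: Tenant Z/first 18 > Tenant F/first 13 > Tenant V/first 6 > Tenant F/second 4 > Tenant V/second 3 > Tenant Z/second 2.
Tenant Z first at 18: fill all 40 → 90 left.
Tenant F/first (13): +70 → 20 left.
Tenant V first at 6: only 20 left, fill 20.
Total = 18×40 + 13×70 + 6×20 = 1750.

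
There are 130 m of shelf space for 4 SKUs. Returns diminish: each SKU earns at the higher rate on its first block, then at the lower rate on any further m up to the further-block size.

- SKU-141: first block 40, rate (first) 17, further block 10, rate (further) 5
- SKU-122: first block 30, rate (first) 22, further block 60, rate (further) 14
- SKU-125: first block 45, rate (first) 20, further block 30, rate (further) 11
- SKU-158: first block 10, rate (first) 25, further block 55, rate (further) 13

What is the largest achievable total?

Treat each block as its own option and order by rate: SKU-158/first 25 > SKU-122/first 22 > SKU-125/first 20 > SKU-141/first 17 > SKU-122/second 14 > SKU-158/second 13 > SKU-125/second 11 > SKU-141/second 5.
Fill SKU-158 first block (10 at 25) → 120 left.
Fill SKU-122 first block (30 at 22) → 90 left.
SKU-125 first at 20: fill all 45 → 45 left.
Fill SKU-141 first block (40 at 17) → 5 left.
5 remain; put them into SKU-122 second at 14.
Total = 25×10 + 22×30 + 20×45 + 17×40 + 14×5 = 2560.

2560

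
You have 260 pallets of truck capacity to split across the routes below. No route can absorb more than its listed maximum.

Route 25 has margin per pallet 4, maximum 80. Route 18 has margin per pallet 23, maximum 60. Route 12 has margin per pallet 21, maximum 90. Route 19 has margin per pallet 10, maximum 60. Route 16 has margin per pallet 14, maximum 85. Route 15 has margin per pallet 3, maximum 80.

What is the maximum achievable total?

Highest margin per pallet first: Route 18 23 > Route 12 21 > Route 16 14 > Route 19 10 > Route 25 4 > Route 15 3.
Route 18 takes 60 to reach its cap of 60 → 200 left.
Route 12: +90 to 90 (cap) → 110 left.
Route 16 takes 85 to reach its cap of 85 → 25 left.
Route 19: +25 (room for 60) → 25. Pool exhausted.
Total = 23×60 + 21×90 + 10×25 + 14×85 = 4710.

4710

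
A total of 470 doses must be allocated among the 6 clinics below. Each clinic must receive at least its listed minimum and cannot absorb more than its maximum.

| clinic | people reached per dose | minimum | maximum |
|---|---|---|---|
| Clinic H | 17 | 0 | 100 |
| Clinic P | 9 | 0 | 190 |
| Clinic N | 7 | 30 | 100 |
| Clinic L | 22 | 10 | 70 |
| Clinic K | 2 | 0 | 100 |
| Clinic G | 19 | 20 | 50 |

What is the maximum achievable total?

Meeting every minimum uses 0+0+30+10+0+20 = 60 doses, leaving 410.
Order the clinics by people reached per dose: Clinic L 22 > Clinic G 19 > Clinic H 17 > Clinic P 9 > Clinic N 7 > Clinic K 2.
Give Clinic L 60 more to hit its cap of 70 ; 350 left.
Clinic G takes 30 more to reach its cap of 50 ; 320 left.
Clinic H takes 100 more to reach its cap of 100 ; 220 left.
Give Clinic P 190 more to hit its cap of 190 ; 30 left.
Clinic N: +30 (room for 70) → 60. Pool exhausted.
Total = 17×100 + 9×190 + 7×60 + 22×70 + 19×50 = 6320.

6320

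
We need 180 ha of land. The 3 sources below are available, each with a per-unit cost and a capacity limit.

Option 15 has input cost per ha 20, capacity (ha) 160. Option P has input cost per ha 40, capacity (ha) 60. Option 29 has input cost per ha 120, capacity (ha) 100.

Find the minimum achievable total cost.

Use sources in increasing cost order.
Option 15 at 20: take all 160 ha → 20 still needed.
Option P at 40: take 20 of its 60 → requirement met.
Option 29: unused.
Cost = 160×20 + 20×40 = 4000.

4000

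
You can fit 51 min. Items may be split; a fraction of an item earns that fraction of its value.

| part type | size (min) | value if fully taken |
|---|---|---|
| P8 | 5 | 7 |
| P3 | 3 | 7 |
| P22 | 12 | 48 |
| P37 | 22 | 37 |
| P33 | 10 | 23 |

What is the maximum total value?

Best value per unit of size first: P22 48/12≈4, P3 7/3≈2.33, P33 23/10≈2.3, P37 37/22≈1.68, P8 7/5≈1.4.
Take all of P22 (12 min, value 48) ; 39 min left.
All 3 min of P3 fit (value 7) ; 36 remain.
All 10 min of P33 fit (value 23) ; 26 remain.
All 22 min of P37 fit (value 37) ; 4 remain.
Fill the last 4 min with part of P8: 4/5 of it earns 5.6.
Total value = 120.6.

120.6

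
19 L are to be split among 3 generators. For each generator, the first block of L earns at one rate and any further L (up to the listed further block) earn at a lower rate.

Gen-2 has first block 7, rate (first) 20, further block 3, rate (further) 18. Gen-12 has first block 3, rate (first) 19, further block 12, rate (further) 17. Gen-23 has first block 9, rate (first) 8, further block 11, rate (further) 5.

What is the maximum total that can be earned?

Rank every tier by rate: Gen-2/tier1 20 > Gen-12/tier1 19 > Gen-2/tier2 18 > Gen-12/tier2 17 > Gen-23/tier1 8 > Gen-23/tier2 5.
Gen-2 tier1 at 20: fill all 7 — 12 left.
Gen-12/tier1 (19): +3 — 9 left.
Fill Gen-2 tier2 block (3 at 18) — 6 left.
Gen-12/tier2: +6 of 12 at 17; pool empty.
Total = 20×7 + 19×3 + 18×3 + 17×6 = 353.

353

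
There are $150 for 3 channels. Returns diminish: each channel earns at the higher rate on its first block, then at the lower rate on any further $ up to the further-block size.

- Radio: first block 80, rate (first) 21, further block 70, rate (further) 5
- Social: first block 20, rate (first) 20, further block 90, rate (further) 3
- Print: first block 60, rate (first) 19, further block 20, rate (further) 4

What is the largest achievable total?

3030

Rank every tier by rate: Radio/tier1 21 > Social/tier1 20 > Print/tier1 19 > Radio/tier2 5 > Print/tier2 4 > Social/tier2 3.
Radio/tier1 (21): +80 → 70 left.
Social tier1 at 20: fill all 20 → 50 left.
Print/tier1: +50 of 60 at 19; pool empty.
Total = 21×80 + 20×20 + 19×50 = 3030.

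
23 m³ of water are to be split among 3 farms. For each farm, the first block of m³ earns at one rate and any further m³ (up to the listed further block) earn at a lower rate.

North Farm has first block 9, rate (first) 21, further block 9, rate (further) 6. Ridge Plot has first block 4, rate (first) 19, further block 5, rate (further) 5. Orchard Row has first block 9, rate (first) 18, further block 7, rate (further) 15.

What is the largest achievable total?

Order all 6 blocks by rate: North Farm/tier1 21 > Ridge Plot/tier1 19 > Orchard Row/tier1 18 > Orchard Row/tier2 15 > North Farm/tier2 6 > Ridge Plot/tier2 5.
North Farm/tier1 (21): +9 → 14 left.
Ridge Plot tier1 at 19: fill all 4 → 10 left.
Orchard Row tier1 at 18: fill all 9 → 1 left.
Orchard Row/tier2: +1 of 7 at 15; pool empty.
Total = 21×9 + 19×4 + 18×9 + 15×1 = 442.

442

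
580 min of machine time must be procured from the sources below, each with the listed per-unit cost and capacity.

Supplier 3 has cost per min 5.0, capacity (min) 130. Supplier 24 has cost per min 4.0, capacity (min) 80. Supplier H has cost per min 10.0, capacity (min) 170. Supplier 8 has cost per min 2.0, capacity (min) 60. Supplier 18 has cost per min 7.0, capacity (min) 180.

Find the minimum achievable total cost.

Cheapest first:
Supplier 8 at 2.0: take all 60 min ; 520 still needed.
Supplier 24 (4.0): use full 80 ; 440 min to go.
Supplier 3 (5.0): use full 130 ; 310 min to go.
Take 180 from Supplier 18 at 7.0 ; need 130 more.
Take 130 from Supplier H at 10.0 to finish.
Cost = 60×2.0 + 80×4.0 + 130×5.0 + 180×7.0 + 130×10.0 = 3650.

3650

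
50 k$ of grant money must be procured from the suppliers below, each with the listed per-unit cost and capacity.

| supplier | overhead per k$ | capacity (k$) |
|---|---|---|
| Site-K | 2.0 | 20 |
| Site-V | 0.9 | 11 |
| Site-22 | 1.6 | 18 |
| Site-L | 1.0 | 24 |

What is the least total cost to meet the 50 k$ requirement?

57.9

Use suppliers in increasing cost order.
Take 11 from Site-V at 0.9 — need 39 more.
Site-L (1.0): use full 24 — 15 k$ to go.
Site-22 at 1.6: take 15 of its 18 — requirement met.
Site-K: unused.
Cost = 11×0.9 + 24×1.0 + 15×1.6 = 57.9.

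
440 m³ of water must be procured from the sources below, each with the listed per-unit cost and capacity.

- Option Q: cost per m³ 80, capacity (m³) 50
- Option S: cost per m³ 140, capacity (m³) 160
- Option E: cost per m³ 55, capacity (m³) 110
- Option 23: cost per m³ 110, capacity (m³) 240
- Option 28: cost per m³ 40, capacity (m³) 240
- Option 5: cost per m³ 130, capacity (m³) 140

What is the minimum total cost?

Fill from the cheapest source first.
Option 28 (40): use full 240 ; 200 m³ to go.
Option E (55): use full 110 ; 90 m³ to go.
Option Q at 80: take all 50 m³ ; 40 still needed.
Option 23 (110): take the remaining 40 ; done.
Option 5, Option S: unused.
Cost = 240×40 + 110×55 + 50×80 + 40×110 = 24050.

24050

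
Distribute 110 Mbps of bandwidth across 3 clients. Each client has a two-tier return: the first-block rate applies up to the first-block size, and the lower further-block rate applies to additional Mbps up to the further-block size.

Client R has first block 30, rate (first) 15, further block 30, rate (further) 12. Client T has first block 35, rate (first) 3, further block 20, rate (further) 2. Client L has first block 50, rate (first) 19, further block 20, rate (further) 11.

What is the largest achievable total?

Rank every tier by rate: Client L/T1 19 > Client R/T1 15 > Client R/T2 12 > Client L/T2 11 > Client T/T1 3 > Client T/T2 2.
Client L T1 at 19: fill all 50 ; 60 left.
Fill Client R T1 block (30 at 15) ; 30 left.
Fill Client R T2 block (30 at 12) ; 0 left.
Total = 19×50 + 15×30 + 12×30 = 1760.

1760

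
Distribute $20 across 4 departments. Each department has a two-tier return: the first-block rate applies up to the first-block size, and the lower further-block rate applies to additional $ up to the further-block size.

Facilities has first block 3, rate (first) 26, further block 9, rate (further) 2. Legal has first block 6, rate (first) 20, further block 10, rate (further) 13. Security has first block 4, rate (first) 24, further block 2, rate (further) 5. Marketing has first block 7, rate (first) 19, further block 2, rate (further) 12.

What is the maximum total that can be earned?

427

Treat each block as its own option and order by rate: Facilities/first 26 > Security/first 24 > Legal/first 20 > Marketing/first 19 > Legal/second 13 > Marketing/second 12 > Security/second 5 > Facilities/second 2.
Facilities first at 26: fill all 3 — 17 left.
Security first at 24: fill all 4 — 13 left.
Fill Legal first block (6 at 20) — 7 left.
Marketing first at 19: fill all 7 — 0 left.
Total = 26×3 + 24×4 + 20×6 + 19×7 = 427.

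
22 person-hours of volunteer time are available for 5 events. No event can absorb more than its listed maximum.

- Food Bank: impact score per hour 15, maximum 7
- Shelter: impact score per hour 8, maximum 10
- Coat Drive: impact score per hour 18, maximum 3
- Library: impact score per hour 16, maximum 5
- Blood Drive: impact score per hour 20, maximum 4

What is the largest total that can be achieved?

Order the events by impact score per hour: Blood Drive 20 > Coat Drive 18 > Library 16 > Food Bank 15 > Shelter 8.
Blood Drive takes 4 to reach its cap of 4 → 18 left.
Give Coat Drive 3 to hit its cap of 3 → 15 left.
Library takes 5 to reach its cap of 5 → 10 left.
Food Bank takes 7 to reach its cap of 7 → 3 left.
Shelter: +3 (room for 10) → 3. Pool exhausted.
Total = 15×7 + 8×3 + 18×3 + 16×5 + 20×4 = 343.

343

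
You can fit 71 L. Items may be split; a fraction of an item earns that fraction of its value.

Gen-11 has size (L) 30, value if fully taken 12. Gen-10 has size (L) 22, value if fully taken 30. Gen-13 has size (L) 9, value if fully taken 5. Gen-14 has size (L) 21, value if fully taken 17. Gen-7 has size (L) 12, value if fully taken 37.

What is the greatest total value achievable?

Rank by value-to-size ratio: Gen-7 37/12≈3.08, Gen-10 30/22≈1.36, Gen-14 17/21≈0.81, Gen-13 5/9≈0.556, Gen-11 12/30≈0.4.
Gen-7: take in full, 12 L for value 37 ; 59 left.
All 22 L of Gen-10 fit (value 30) ; 37 remain.
All 21 L of Gen-14 fit (value 17) ; 16 remain.
Take all of Gen-13 (9 L, value 5) ; 7 L left.
Fill the last 7 L with part of Gen-11: 7/30 of it earns 2.8.
Total value = 91.8.

91.8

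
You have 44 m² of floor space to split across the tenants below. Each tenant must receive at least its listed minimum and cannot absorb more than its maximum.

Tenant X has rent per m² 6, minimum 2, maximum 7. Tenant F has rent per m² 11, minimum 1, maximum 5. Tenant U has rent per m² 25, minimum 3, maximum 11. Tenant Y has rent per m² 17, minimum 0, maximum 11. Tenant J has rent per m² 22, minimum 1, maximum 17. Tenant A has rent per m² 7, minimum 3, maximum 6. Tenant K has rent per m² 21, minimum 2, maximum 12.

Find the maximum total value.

903

Meeting every minimum uses 2+1+3+0+1+3+2 = 12 m², leaving 32.
Highest rent per m² first: Tenant U 25 > Tenant J 22 > Tenant K 21 > Tenant Y 17 > Tenant F 11 > Tenant A 7 > Tenant X 6.
Give Tenant U 8 more to hit its cap of 11 ; 24 left.
Give Tenant J 16 more to hit its cap of 17 ; 8 left.
Tenant K: +8 (room for 10) → 10. Pool exhausted.
Total = 6×2 + 11×1 + 25×11 + 22×17 + 7×3 + 21×10 = 903.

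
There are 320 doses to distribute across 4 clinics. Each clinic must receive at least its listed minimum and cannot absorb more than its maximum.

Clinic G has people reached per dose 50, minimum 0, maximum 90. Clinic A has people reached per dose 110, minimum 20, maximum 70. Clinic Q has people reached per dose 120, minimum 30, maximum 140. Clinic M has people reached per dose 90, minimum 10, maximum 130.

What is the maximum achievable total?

Meeting every minimum uses 0+20+30+10 = 60 doses, leaving 260.
Rank by people reached per dose: Clinic Q 120 > Clinic A 110 > Clinic M 90 > Clinic G 50.
Clinic Q: +110 to 140 (cap) → 150 left.
Give Clinic A 50 more to hit its cap of 70 → 100 left.
Clinic M has room for 120 more but only 100 remain, so it gets 110.
Total = 110×70 + 120×140 + 90×110 = 34400.

34400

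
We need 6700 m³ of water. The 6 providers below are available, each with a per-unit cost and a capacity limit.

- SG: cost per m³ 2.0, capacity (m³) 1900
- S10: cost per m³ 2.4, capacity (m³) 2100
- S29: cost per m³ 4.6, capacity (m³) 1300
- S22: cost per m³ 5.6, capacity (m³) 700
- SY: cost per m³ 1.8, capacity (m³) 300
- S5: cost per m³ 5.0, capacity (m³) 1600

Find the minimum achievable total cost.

20860

Use providers in increasing cost order.
SY (1.8): use full 300 ; 6400 m³ to go.
SG at 2.0: take all 1900 m³ ; 4500 still needed.
S10 at 2.4: take all 2100 m³ ; 2400 still needed.
Take 1300 from S29 at 4.6 ; need 1100 more.
Take 1100 from S5 at 5.0 to finish.
S22: unused.
Cost = 300×1.8 + 1900×2.0 + 2100×2.4 + 1300×4.6 + 1100×5.0 = 20860.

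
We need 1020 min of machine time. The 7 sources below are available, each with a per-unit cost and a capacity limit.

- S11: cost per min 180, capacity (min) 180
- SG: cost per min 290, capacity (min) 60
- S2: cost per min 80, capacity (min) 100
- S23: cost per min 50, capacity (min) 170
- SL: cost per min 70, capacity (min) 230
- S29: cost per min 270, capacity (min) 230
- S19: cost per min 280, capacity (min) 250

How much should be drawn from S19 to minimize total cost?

110

Use sources in increasing cost order.
Take 170 from S23 at 50 → need 850 more.
SL at 70: take all 230 min → 620 still needed.
Take 100 from S2 at 80 → need 520 more.
S11 at 180: take all 180 min → 340 still needed.
S29 at 270: take all 230 min → 110 still needed.
Take 110 from S19 at 280 to finish.
SG: unused.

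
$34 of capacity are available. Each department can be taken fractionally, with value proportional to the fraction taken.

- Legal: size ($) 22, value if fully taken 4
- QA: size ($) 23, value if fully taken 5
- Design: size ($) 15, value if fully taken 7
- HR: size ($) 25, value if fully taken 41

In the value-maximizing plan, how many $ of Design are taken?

9

Sort by value density: HR 41/25≈1.64, Design 7/15≈0.467, QA 5/23≈0.217, Legal 4/22≈0.182.
HR: take in full, 25 $ for value 41 ; 9 left.
Fill the last 9 $ with part of Design: 9/15 of it earns 4.2.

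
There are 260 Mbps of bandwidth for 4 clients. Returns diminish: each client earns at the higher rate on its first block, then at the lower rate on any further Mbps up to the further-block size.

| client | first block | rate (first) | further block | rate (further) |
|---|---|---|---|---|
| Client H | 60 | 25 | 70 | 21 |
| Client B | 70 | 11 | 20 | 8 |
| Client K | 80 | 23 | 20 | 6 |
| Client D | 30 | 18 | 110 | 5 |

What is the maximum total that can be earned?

5570

Treat each block as its own option and order by rate: Client H/T1 25 > Client K/T1 23 > Client H/T2 21 > Client D/T1 18 > Client B/T1 11 > Client B/T2 8 > Client K/T2 6 > Client D/T2 5.
Client H/T1 (25): +60 ; 200 left.
Client K T1 at 23: fill all 80 ; 120 left.
Client H T2 at 21: fill all 70 ; 50 left.
Fill Client D T1 block (30 at 18) ; 20 left.
Client B T1 at 11: only 20 left, fill 20.
Total = 25×60 + 23×80 + 21×70 + 18×30 + 11×20 = 5570.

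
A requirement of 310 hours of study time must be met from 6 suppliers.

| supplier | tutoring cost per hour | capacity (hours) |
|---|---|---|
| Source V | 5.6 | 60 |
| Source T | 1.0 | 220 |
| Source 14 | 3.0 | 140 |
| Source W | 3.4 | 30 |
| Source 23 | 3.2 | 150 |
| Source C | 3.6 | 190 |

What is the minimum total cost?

Use suppliers in increasing cost order.
Take 220 from Source T at 1.0 → need 90 more.
Source 14 (3.0): take the remaining 90 → done.
Source 23, Source W, Source C, Source V: unused.
Cost = 220×1.0 + 90×3.0 = 490.

490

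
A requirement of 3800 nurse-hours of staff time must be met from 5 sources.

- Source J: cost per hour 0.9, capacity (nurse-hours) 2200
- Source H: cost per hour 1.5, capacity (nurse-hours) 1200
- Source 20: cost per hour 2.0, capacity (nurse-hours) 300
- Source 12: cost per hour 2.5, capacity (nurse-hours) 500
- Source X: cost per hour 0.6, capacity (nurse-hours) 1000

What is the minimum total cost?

3480

Use sources in increasing cost order.
Source X at 0.6: take all 1000 nurse-hours — 2800 still needed.
Take 2200 from Source J at 0.9 — need 600 more.
Source H at 1.5: take 600 of its 1200 — requirement met.
Source 20, Source 12: unused.
Cost = 1000×0.6 + 2200×0.9 + 600×1.5 = 3480.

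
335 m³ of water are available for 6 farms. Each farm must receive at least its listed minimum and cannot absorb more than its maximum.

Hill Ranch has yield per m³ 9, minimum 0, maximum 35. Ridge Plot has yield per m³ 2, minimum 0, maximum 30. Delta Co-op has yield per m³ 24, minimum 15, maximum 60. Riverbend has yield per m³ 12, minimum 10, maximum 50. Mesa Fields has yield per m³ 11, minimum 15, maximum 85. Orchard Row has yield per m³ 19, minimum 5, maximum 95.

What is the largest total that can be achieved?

5115

Meeting every minimum uses 0+0+15+10+15+5 = 45 m³, leaving 290.
Highest yield per m³ first: Delta Co-op 24 > Orchard Row 19 > Riverbend 12 > Mesa Fields 11 > Hill Ranch 9 > Ridge Plot 2.
Give Delta Co-op 45 more to hit its cap of 60 → 245 left.
Give Orchard Row 90 more to hit its cap of 95 → 155 left.
Give Riverbend 40 more to hit its cap of 50 → 115 left.
Mesa Fields takes 70 more to reach its cap of 85 → 45 left.
Hill Ranch: +35 to 35 (cap) → 10 left.
Only 10 left; Ridge Plot takes them to reach 10.
Total = 9×35 + 2×10 + 24×60 + 12×50 + 11×85 + 19×95 = 5115.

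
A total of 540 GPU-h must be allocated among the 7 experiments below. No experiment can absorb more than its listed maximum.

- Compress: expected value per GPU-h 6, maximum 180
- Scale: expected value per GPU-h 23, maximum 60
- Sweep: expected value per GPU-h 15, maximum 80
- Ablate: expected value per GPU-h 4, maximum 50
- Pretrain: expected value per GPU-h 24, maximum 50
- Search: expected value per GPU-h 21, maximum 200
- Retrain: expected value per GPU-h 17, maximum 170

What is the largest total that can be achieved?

10570

Order the experiments by expected value per GPU-h: Pretrain 24 > Scale 23 > Search 21 > Retrain 17 > Sweep 15 > Compress 6 > Ablate 4.
Give Pretrain 50 to hit its cap of 50 ; 490 left.
Scale takes 60 to reach its cap of 60 ; 430 left.
Search: +200 to 200 (cap) ; 230 left.
Retrain takes 170 to reach its cap of 170 ; 60 left.
Sweep: +60 (room for 80) → 60. Pool exhausted.
Total = 23×60 + 15×60 + 24×50 + 21×200 + 17×170 = 10570.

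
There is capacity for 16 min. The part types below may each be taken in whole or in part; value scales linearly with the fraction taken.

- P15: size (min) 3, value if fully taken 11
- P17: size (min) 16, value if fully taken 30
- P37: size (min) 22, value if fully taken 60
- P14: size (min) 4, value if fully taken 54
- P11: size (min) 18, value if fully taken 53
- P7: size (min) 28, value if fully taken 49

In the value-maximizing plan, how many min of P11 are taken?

9

Sort by value density: P14 54/4≈13.5, P15 11/3≈3.67, P11 53/18≈2.94, P37 60/22≈2.73, P17 30/16≈1.88, P7 49/28≈1.75.
P14: take in full, 4 min for value 54 → 12 left.
All 3 min of P15 fit (value 11) → 9 remain.
Only 9 min remain; take 9/18 of P11 for value 53×9/18 = 26.5.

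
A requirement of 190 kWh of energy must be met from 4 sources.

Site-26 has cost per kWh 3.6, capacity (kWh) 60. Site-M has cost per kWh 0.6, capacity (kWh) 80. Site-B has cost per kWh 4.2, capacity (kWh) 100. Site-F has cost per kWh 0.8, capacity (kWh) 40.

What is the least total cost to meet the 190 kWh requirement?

338

Cheapest first:
Site-M (0.6): use full 80 → 110 kWh to go.
Site-F (0.8): use full 40 → 70 kWh to go.
Site-26 at 3.6: take all 60 kWh → 10 still needed.
Site-B (4.2): take the remaining 10 → done.
Cost = 80×0.6 + 40×0.8 + 60×3.6 + 10×4.2 = 338.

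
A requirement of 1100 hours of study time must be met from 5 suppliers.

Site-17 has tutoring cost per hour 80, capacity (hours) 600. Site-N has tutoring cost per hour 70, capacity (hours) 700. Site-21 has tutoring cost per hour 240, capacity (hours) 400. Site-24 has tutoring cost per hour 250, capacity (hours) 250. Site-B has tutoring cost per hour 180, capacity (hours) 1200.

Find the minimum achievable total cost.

Fill from the cheapest supplier first.
Site-N at 70: take all 700 hours ; 400 still needed.
Site-17 at 80: take 400 of its 600 ; requirement met.
Site-B, Site-21, Site-24: unused.
Cost = 700×70 + 400×80 = 81000.

81000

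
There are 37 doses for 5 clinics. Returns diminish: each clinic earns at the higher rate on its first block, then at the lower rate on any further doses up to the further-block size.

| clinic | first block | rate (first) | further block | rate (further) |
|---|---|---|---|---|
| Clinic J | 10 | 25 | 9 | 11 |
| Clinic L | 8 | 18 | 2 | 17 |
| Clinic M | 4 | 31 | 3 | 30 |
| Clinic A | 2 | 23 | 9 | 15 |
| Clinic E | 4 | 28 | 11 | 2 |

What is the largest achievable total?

860

Rank every tier by rate: Clinic M/T1 31 > Clinic M/T2 30 > Clinic E/T1 28 > Clinic J/T1 25 > Clinic A/T1 23 > Clinic L/T1 18 > Clinic L/T2 17 > Clinic A/T2 15 > Clinic J/T2 11 > Clinic E/T2 2.
Clinic M T1 at 31: fill all 4 ; 33 left.
Fill Clinic M T2 block (3 at 30) ; 30 left.
Clinic E T1 at 28: fill all 4 ; 26 left.
Clinic J T1 at 25: fill all 10 ; 16 left.
Fill Clinic A T1 block (2 at 23) ; 14 left.
Clinic L/T1 (18): +8 ; 6 left.
Clinic L/T2 (17): +2 ; 4 left.
Clinic A/T2: +4 of 9 at 15; pool empty.
Total = 31×4 + 30×3 + 28×4 + 25×10 + 23×2 + 18×8 + 17×2 + 15×4 = 860.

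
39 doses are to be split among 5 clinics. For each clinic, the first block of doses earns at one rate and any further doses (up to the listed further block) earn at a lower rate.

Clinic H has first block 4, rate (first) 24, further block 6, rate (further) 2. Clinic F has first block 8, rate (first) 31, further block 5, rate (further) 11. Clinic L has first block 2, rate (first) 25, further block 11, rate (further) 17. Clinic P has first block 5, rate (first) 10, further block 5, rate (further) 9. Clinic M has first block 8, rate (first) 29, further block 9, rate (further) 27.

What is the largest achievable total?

1005

Order all 10 blocks by rate: Clinic F/tier1 31 > Clinic M/tier1 29 > Clinic M/tier2 27 > Clinic L/tier1 25 > Clinic H/tier1 24 > Clinic L/tier2 17 > Clinic F/tier2 11 > Clinic P/tier1 10 > Clinic P/tier2 9 > Clinic H/tier2 2.
Fill Clinic F tier1 block (8 at 31) — 31 left.
Fill Clinic M tier1 block (8 at 29) — 23 left.
Fill Clinic M tier2 block (9 at 27) — 14 left.
Clinic L tier1 at 25: fill all 2 — 12 left.
Fill Clinic H tier1 block (4 at 24) — 8 left.
Clinic L/tier2: +8 of 11 at 17; pool empty.
Total = 31×8 + 29×8 + 27×9 + 25×2 + 24×4 + 17×8 = 1005.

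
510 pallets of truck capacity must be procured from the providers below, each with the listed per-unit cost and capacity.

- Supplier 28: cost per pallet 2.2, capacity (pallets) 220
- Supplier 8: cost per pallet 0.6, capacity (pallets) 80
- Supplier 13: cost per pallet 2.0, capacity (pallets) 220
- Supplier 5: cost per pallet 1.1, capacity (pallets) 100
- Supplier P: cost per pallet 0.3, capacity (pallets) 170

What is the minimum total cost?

529

Use providers in increasing cost order.
Take 170 from Supplier P at 0.3 → need 340 more.
Supplier 8 at 0.6: take all 80 pallets → 260 still needed.
Supplier 5 (1.1): use full 100 → 160 pallets to go.
Supplier 13 (2.0): take the remaining 160 → done.
Supplier 28: unused.
Cost = 170×0.3 + 80×0.6 + 100×1.1 + 160×2.0 = 529.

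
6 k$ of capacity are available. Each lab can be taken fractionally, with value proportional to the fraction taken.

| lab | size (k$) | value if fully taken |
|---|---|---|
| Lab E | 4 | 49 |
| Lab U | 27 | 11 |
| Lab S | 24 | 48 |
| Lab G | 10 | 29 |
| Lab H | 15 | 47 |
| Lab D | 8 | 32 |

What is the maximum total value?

Best value per unit of size first: Lab E 49/4≈12.2, Lab D 32/8≈4, Lab H 47/15≈3.13, Lab G 29/10≈2.9, Lab S 48/24≈2, Lab U 11/27≈0.407.
Lab E: take in full, 4 k$ for value 49 ; 2 left.
2 k$ left: a 2/8 share of Lab D gives 32×2/8 = 8.
Total value = 57.

57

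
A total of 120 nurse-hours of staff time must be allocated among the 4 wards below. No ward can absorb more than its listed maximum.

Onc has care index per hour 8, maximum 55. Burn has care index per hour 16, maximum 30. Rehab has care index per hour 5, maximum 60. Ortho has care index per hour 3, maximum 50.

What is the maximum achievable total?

Rank by care index per hour: Burn 16 > Onc 8 > Rehab 5 > Ortho 3.
Burn takes 30 to reach its cap of 30 — 90 left.
Give Onc 55 to hit its cap of 55 — 35 left.
Rehab: +35 (room for 60) → 35. Pool exhausted.
Total = 8×55 + 16×30 + 5×35 = 1095.

1095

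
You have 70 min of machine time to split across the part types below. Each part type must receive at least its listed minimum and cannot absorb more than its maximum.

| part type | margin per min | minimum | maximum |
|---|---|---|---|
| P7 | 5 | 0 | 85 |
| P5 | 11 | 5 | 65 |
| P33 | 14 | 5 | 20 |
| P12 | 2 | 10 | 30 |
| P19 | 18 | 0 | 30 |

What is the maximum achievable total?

Meeting every minimum uses 0+5+5+10+0 = 20 min, leaving 50.
Highest margin per min first: P19 18 > P33 14 > P5 11 > P7 5 > P12 2.
P19: +30 to 30 (cap) — 20 left.
Give P33 15 more to hit its cap of 20 — 5 left.
P5: +5 (room for 60) → 10. Pool exhausted.
Total = 11×10 + 14×20 + 2×10 + 18×30 = 950.

950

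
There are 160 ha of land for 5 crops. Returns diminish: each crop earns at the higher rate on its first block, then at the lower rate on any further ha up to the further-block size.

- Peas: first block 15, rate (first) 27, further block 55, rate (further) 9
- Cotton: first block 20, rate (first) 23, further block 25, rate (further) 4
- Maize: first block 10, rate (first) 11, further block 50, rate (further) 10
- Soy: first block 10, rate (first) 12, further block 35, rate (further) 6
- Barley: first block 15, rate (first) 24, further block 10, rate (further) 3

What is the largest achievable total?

2315

Rank every tier by rate: Peas/tier1 27 > Barley/tier1 24 > Cotton/tier1 23 > Soy/tier1 12 > Maize/tier1 11 > Maize/tier2 10 > Peas/tier2 9 > Soy/tier2 6 > Cotton/tier2 4 > Barley/tier2 3.
Fill Peas tier1 block (15 at 27) — 145 left.
Barley tier1 at 24: fill all 15 — 130 left.
Cotton/tier1 (23): +20 — 110 left.
Fill Soy tier1 block (10 at 12) — 100 left.
Maize/tier1 (11): +10 — 90 left.
Maize/tier2 (10): +50 — 40 left.
Peas/tier2: +40 of 55 at 9; pool empty.
Total = 27×15 + 24×15 + 23×20 + 12×10 + 11×10 + 10×50 + 9×40 = 2315.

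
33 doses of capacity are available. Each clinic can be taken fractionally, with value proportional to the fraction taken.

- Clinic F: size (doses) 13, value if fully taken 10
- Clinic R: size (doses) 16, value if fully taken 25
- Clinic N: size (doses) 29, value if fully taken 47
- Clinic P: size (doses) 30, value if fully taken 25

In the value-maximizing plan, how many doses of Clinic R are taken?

Sort by value density: Clinic N 47/29≈1.62, Clinic R 25/16≈1.56, Clinic P 25/30≈0.833, Clinic F 10/13≈0.769.
All 29 doses of Clinic N fit (value 47) — 4 remain.
Only 4 doses remain; take 4/16 of Clinic R for value 25×4/16 = 6.25.

4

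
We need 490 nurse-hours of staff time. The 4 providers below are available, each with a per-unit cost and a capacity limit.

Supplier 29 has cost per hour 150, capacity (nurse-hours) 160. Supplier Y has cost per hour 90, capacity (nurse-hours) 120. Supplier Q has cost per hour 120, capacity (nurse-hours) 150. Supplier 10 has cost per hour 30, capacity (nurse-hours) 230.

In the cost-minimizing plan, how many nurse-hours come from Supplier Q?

Use providers in increasing cost order.
Supplier 10 at 30: take all 230 nurse-hours → 260 still needed.
Supplier Y at 90: take all 120 nurse-hours → 140 still needed.
Supplier Q (120): take the remaining 140 → done.
Supplier 29: unused.

140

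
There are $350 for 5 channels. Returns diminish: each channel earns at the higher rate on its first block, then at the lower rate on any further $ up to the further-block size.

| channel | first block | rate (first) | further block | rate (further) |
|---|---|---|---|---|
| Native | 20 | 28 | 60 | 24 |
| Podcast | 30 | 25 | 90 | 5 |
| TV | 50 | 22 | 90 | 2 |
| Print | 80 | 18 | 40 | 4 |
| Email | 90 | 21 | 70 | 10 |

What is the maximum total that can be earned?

Treat each block as its own option and order by rate: Native/tier1 28 > Podcast/tier1 25 > Native/tier2 24 > TV/tier1 22 > Email/tier1 21 > Print/tier1 18 > Email/tier2 10 > Podcast/tier2 5 > Print/tier2 4 > TV/tier2 2.
Fill Native tier1 block (20 at 28) — 330 left.
Podcast/tier1 (25): +30 — 300 left.
Native/tier2 (24): +60 — 240 left.
Fill TV tier1 block (50 at 22) — 190 left.
Email tier1 at 21: fill all 90 — 100 left.
Print/tier1 (18): +80 — 20 left.
20 remain; put them into Email tier2 at 10.
Total = 28×20 + 25×30 + 24×60 + 22×50 + 21×90 + 18×80 + 10×20 = 7380.

7380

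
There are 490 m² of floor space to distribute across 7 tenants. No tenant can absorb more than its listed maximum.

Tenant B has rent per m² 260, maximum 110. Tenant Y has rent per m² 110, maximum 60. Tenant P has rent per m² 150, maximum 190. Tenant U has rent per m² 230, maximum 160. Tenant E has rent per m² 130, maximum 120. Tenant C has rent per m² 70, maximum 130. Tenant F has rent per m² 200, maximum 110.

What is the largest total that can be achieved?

Order the tenants by rent per m²: Tenant B 260 > Tenant U 230 > Tenant F 200 > Tenant P 150 > Tenant E 130 > Tenant Y 110 > Tenant C 70.
Tenant B takes 110 to reach its cap of 110 — 380 left.
Tenant U: +160 to 160 (cap) — 220 left.
Tenant F takes 110 to reach its cap of 110 — 110 left.
Tenant P has room for 190 but only 110 remain, so it gets 110.
Total = 260×110 + 150×110 + 230×160 + 200×110 = 103900.

103900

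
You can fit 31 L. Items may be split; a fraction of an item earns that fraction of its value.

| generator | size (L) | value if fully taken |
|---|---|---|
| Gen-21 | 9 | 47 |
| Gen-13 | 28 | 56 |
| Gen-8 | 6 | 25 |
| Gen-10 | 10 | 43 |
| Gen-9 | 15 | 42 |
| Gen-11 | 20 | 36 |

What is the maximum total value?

Rank by value-to-size ratio: Gen-21 47/9≈5.22, Gen-10 43/10≈4.3, Gen-8 25/6≈4.17, Gen-9 42/15≈2.8, Gen-13 56/28≈2, Gen-11 36/20≈1.8.
All 9 L of Gen-21 fit (value 47) — 22 remain.
All 10 L of Gen-10 fit (value 43) — 12 remain.
Gen-8: take in full, 6 L for value 25 — 6 left.
Only 6 L remain; take 6/15 of Gen-9 for value 42×6/15 = 16.8.
Total value = 131.8.

131.8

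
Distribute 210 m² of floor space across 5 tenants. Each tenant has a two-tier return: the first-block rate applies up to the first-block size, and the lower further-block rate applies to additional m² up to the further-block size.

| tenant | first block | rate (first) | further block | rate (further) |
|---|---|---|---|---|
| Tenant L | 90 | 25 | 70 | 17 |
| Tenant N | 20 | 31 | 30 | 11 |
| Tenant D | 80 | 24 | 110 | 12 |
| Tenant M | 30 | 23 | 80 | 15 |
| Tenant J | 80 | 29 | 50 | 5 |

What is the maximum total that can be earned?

Order all 10 blocks by rate: Tenant N/T1 31 > Tenant J/T1 29 > Tenant L/T1 25 > Tenant D/T1 24 > Tenant M/T1 23 > Tenant L/T2 17 > Tenant M/T2 15 > Tenant D/T2 12 > Tenant N/T2 11 > Tenant J/T2 5.
Fill Tenant N T1 block (20 at 31) — 190 left.
Tenant J T1 at 29: fill all 80 — 110 left.
Tenant L T1 at 25: fill all 90 — 20 left.
20 remain; put them into Tenant D T1 at 24.
Total = 31×20 + 29×80 + 25×90 + 24×20 = 5670.

5670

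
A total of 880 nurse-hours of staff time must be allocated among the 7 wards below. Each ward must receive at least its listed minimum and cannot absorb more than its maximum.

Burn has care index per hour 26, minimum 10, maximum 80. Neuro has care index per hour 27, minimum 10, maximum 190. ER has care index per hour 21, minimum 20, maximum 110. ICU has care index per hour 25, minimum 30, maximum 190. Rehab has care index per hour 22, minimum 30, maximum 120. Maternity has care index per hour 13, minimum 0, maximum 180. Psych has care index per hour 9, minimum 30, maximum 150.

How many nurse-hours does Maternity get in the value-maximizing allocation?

160

Meeting every minimum uses 10+10+20+30+30+0+30 = 130 nurse-hours, leaving 750.
Highest care index per hour first: Neuro 27 > Burn 26 > ICU 25 > Rehab 22 > ER 21 > Maternity 13 > Psych 9.
Neuro takes 180 more to reach its cap of 190 — 570 left.
Burn takes 70 more to reach its cap of 80 — 500 left.
Give ICU 160 more to hit its cap of 190 — 340 left.
Rehab takes 90 more to reach its cap of 120 — 250 left.
Give ER 90 more to hit its cap of 110 — 160 left.
Only 160 left; Maternity takes them to reach 160.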